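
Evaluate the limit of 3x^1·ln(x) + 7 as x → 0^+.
The product is a 0·∞ indeterminate form at x → 0⁺.
Rewrite the product as 3·ln(x) / x^(-1) and apply L'Hôpital, or use the standard hierarchy x^(-1) ≫ |ln x| as x → 0⁺.
The indeterminate product → 0, so the limit = 7.

Final answer: 7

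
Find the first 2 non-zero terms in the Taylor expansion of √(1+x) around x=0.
x/2 + 1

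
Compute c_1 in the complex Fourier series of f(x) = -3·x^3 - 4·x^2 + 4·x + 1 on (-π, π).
Compute the real Fourier coefficients first: a_1 = 16, b_1 = 44 - 6·π^2.
Then c_1 = (a_1 − i·b_1)/2 = 8 - 22·i + 3·i·π^2.

Final answer: 8 - 22·i + 3·i·π^2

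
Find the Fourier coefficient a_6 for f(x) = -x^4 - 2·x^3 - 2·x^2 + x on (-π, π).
a_6 = (1/π) ∫_{-π}^{π} f(x)·cos(6x) dx.
Evaluate the integral (use parity and integration by parts as needed): a_6 = -2·π^2/9 - 5/27.

Final answer: -2·π^2/9 - 5/27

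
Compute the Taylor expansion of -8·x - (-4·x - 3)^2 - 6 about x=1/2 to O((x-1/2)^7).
-35 - 48·(x - 1/2) - 16·(x - 1/2)^2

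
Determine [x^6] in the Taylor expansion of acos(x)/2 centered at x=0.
Expand to order 6: acos(x)/2 = -3·x^5/80 - x^3/12 - x/2 + π/4 + O(x^7).
The coefficient of x^6 is 0.

Final answer: 0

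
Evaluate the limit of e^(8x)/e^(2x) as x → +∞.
This is an ∞/∞ indeterminate form as x → +∞.
Rewrite e^(8x)/e^(2x) = e^((8−2)x) = e^(6x); the exponent coefficient is 6 > 0 so e^(6x) → ∞.
Limit = ∞.

Final answer: ∞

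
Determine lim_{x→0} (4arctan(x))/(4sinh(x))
Both numerator and denominator → 0 as x → 0; this is a 0/0 indeterminate form.
Expand each to leading order near x = 0: numerator ~ 4·x, denominator ~ 4·x.
The limit of the ratio is 1.

Final answer: 1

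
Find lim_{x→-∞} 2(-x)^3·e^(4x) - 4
The product is a 0·∞ indeterminate form at x → -∞.
Rewrite the product as 2(-x)^3 / e^(-4x) (an ∞/∞ form) and apply L'Hôpital, or use the standard hierarchy e^(4|x|) ≫ |(-x)^3| as x → -∞.
The indeterminate product → 0, so the limit = -4.

Final answer: -4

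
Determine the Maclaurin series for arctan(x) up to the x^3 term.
-x^3/3 + x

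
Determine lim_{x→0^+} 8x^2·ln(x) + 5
The product is a 0·∞ indeterminate form at x → 0⁺.
Rewrite the product as 8·ln(x) / x^(-2) and apply L'Hôpital, or use the standard hierarchy x^(-2) ≫ |ln x| as x → 0⁺.
The indeterminate product → 0, so the limit = 5.

Final answer: 5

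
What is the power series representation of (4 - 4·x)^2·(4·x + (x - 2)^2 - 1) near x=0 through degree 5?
16·x^4 - 32·x^3 + 64·x^2 - 96·x + 48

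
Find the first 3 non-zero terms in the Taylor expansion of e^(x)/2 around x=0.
x^2/4 + x/2 + 1/2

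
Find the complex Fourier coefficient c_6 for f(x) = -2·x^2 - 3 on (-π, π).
Compute the real Fourier coefficients first: a_6 = -2/9, b_6 = 0.
Then c_6 = (a_6 − i·b_6)/2 = -1/9.

Final answer: -1/9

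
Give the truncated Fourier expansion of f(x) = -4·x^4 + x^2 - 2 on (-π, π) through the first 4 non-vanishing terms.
(-196 + 32·π^2)·cos(x) + (13 - 8·π^2)·cos(2·x) + (-76/27 + 32·π^2/9)·cos(3·x) - 4·π^4/5 - 2 + π^2/3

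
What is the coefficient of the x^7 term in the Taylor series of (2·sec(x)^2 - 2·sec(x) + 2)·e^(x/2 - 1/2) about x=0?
Expand to order 7: (2·sec(x)^2 - 2·sec(x) + 2)·e^(x/2 - 1/2) = 11197·x^7·e^(-1/2)/35840 + 3241·x^6·e^(-1/2)/4608 + 307·x^5·e^(-1/2)/640 + 67·x^4·e^(-1/2)/64 + 13·x^3·e^(-1/2)/24 + 5·x^2·e^(-1/2)/4 + x·e^(-1/2) + 2·e^(-1/2) + O(x^8).
The coefficient of x^7 is 11197·e^(-1/2)/35840.

Final answer: 11197·e^(-1/2)/35840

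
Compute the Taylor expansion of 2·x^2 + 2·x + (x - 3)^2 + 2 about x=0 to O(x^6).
3·x^2 - 4·x + 11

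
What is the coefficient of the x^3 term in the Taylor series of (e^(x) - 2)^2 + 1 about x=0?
Expand to order 3: (e^(x) - 2)^2 + 1 = 2·x^3/3 - 2·x + 2 + O(x^4).
The coefficient of x^3 is 2/3.

Final answer: 2/3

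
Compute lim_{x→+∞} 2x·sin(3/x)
As x → +∞: let u = 3/x → 0⁺; then 2·x·sin(3/x) = 2·3·sin(u)/u → 2·3·1 = 6.
Limit = 6.

Final answer: 6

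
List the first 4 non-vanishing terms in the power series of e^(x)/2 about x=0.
x^3/12 + x^2/4 + x/2 + 1/2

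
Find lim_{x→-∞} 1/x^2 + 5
Evaluate the dominant behaviour as x → -∞; each term tends to a finite value or vanishes.
Limit = 5.

Final answer: 5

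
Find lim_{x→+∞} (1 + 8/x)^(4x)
As x → +∞: write (1 + 8/x)^(4x) = ((1 + 8/x)^x)^4 → (e^8)^4 = e^32.
Limit = e^(32).

Final answer: e^(32)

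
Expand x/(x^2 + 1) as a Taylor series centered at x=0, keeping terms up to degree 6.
x^5 - x^3 + x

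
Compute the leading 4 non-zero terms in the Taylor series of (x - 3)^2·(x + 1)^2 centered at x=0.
-4·x^3 - 2·x^2 + 12·x + 9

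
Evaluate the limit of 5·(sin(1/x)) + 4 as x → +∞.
Evaluate the dominant behaviour as x → +∞; each term tends to a finite value or vanishes.
Limit = 4.

Final answer: 4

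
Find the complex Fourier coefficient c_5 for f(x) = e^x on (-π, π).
Compute the real Fourier coefficients first: a_5 = (1 - e^(2·π))·e^(-π)/(26·π), b_5 = (-5 + 5·e^(2·π))·e^(-π)/(26·π).
Then c_5 = (a_5 − i·b_5)/2 = -e^(π)/(52·π) + e^(-π)/(52·π) - 5·i·e^(π)/(52·π) + 5·i·e^(-π)/(52·π).

Final answer: -e^(π)/(52·π) + e^(-π)/(52·π) - 5·i·e^(π)/(52·π) + 5·i·e^(-π)/(52·π)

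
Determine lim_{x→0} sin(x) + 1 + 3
Direct substitution at x = 0 gives 4.

Final answer: 4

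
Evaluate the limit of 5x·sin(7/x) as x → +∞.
As x → +∞: let u = 7/x → 0⁺; then 5·x·sin(7/x) = 5·7·sin(u)/u → 5·7·1 = 35.
Limit = 35.

Final answer: 35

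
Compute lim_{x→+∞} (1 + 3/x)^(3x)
As x → +∞: write (1 + 3/x)^(3x) = ((1 + 3/x)^x)^3 → (e^3)^3 = e^9.
Limit = e^(9).

Final answer: e^(9)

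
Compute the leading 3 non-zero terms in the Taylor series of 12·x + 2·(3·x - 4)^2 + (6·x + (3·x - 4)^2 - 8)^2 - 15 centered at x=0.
486·x^2 - 324·x + 81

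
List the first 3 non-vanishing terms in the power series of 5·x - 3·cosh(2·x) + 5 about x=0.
-6·x^2 + 5·x + 2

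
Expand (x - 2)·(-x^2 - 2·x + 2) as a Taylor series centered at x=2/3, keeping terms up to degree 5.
-8/27 + 14·(x - 2/3)/3 - 2·(x - 2/3)^2 - (x - 2/3)^3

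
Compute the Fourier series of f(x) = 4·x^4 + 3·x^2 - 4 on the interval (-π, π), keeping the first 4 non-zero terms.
(180 - 32·π^2)·cos(x) + (-9 + 8·π^2)·cos(2·x) + (28/27 - 32·π^2/9)·cos(3·x) - 4 + π^2 + 4·π^4/5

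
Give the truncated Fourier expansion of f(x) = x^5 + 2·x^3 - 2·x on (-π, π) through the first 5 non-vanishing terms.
(-36·π^2 + 2·π^4 + 212)·sin(x) + (-π^4 - 5/2 + 3·π^2)·sin(2·x) + (-4·π^2/27 - 100/81 + 2·π^4/3)·sin(3·x) + (-π^4/2 - 3·π^2/8 + 73/64)·sin(4·x) + (-572/625 + 12·π^2/25 + 2·π^4/5)·sin(5·x)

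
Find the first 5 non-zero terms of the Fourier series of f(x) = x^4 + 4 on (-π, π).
(48 - 8·π^2)·cos(x) + (-3 + 2·π^2)·cos(2·x) + (16/27 - 8·π^2/9)·cos(3·x) + (-3/16 + π^2/2)·cos(4·x) + 4 + π^4/5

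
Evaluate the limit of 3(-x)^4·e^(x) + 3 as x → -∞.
The product is a 0·∞ indeterminate form at x → -∞.
Rewrite the product as 3(-x)^4 / e^(-x) (an ∞/∞ form) and apply L'Hôpital, or use the standard hierarchy e^(|x|) ≫ |(-x)^4| as x → -∞.
The indeterminate product → 0, so the limit = 3.

Final answer: 3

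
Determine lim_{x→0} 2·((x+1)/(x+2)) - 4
Direct substitution at x = 0 gives -3.

Final answer: -3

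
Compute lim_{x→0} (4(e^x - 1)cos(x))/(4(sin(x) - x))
Both numerator and denominator → 0 as x → 0; this is a 0/0 indeterminate form.
Expand each to leading order near x = 0: numerator ~ 4·x, denominator ~ -2·x^3/3.
The limit of the ratio is -∞.

Final answer: -∞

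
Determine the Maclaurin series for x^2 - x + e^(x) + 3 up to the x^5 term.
x^5/120 + x^4/24 + x^3/6 + 3·x^2/2 + 4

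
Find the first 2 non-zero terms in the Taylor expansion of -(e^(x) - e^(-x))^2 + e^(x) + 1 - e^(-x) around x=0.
2·x + 1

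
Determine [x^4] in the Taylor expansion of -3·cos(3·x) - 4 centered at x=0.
Expand to order 4: -3·cos(3·x) - 4 = -81·x^4/8 + 27·x^2/2 - 7 + O(x^5).
The coefficient of x^4 is -81/8.

Final answer: -81/8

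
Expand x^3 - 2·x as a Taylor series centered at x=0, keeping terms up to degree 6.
x^3 - 2·x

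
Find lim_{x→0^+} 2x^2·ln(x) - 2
The product is a 0·∞ indeterminate form at x → 0⁺.
Rewrite the product as 2·ln(x) / x^(-2) and apply L'Hôpital, or use the standard hierarchy x^(-2) ≫ |ln x| as x → 0⁺.
The indeterminate product → 0, so the limit = -2.

Final answer: -2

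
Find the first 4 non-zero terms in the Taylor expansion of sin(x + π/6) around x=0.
-√(3)·x^3/12 - x^2/4 + √(3)·x/2 + 1/2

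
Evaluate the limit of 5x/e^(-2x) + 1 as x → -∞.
The quotient is an ∞/∞ indeterminate form as x → -∞.
Compare growth rates of the dominant terms (exponentials ≫ polynomials ≫ logarithms), or apply L'Hôpital's rule; the quotient → 0.
Adding the constant: 0 + 1 = 1. Limit = 1.

Final answer: 1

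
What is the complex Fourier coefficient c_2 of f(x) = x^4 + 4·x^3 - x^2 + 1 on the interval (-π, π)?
Compute the real Fourier coefficients first: a_2 = -4 + 2·π^2, b_2 = 6 - 4·π^2.
Then c_2 = (a_2 − i·b_2)/2 = -2 + π^2 - 3·i + 2·i·π^2.

Final answer: -2 + π^2 - 3·i + 2·i·π^2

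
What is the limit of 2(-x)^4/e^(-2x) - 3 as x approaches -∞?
The quotient is an ∞/∞ indeterminate form as x → -∞.
Compare growth rates of the dominant terms (exponentials ≫ polynomials ≫ logarithms), or apply L'Hôpital's rule; the quotient → 0.
Adding the constant: 0 - 3 = -3. Limit = -3.

Final answer: -3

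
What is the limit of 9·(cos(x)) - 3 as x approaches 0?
Direct substitution at x = 0 gives 6.

Final answer: 6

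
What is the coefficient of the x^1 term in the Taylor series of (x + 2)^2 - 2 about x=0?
Expand to order 1: (x + 2)^2 - 2 = 4·x + 2 + O(x^2).
The coefficient of x^1 is 4.

Final answer: 4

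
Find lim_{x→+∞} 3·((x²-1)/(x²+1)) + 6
Evaluate the dominant behaviour as x → +∞; each term tends to a finite value or vanishes.
Limit = 9.

Final answer: 9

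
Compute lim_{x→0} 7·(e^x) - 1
Direct substitution at x = 0 gives 6.

Final answer: 6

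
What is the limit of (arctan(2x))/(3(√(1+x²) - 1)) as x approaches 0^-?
Both numerator and denominator → 0 as x → 0^-; this is a 0/0 indeterminate form.
Expand each to leading order near x = 0: numerator ~ 2·x, denominator ~ 3·x^2/2.
The limit of the ratio is -∞.

Final answer: -∞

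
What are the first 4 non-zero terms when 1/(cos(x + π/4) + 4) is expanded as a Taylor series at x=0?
x^3·(-√(2)/(12·(√(2)/2 + 4)) + √(2)/(4·(√(2)/2 + 4)^3) + 1/(2·(√(2)/2 + 4)^2))/(√(2)/2 + 4) + x^2·(1/(2·(√(2)/2 + 4)^2) + √(2)/(4·(√(2)/2 + 4)))/(√(2)/2 + 4) + √(2)·x/(2·(√(2)/2 + 4)^2) + 1/(√(2)/2 + 4)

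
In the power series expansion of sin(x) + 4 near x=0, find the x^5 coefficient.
Expand to order 5: sin(x) + 4 = x^5/120 - x^3/6 + x + 4 + O(x^6).
The coefficient of x^5 is 1/120.

Final answer: 1/120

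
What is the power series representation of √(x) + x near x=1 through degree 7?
2 + 3·(x - 1)/2 - (x - 1)^2/8 + (x - 1)^3/16 - 5·(x - 1)^4/128 + 7·(x - 1)^5/256 - 21·(x - 1)^6/1024 + 33·(x - 1)^7/2048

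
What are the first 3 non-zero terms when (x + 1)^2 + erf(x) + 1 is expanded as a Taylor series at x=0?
x^2 + x·(2/√(π) + 2) + 2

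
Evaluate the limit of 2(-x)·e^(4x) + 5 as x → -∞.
The product is a 0·∞ indeterminate form at x → -∞.
Rewrite the product as 2(-x) / e^(-4x) (an ∞/∞ form) and apply L'Hôpital, or use the standard hierarchy e^(4|x|) ≫ |(-x)| as x → -∞.
The indeterminate product → 0, so the limit = 5.

Final answer: 5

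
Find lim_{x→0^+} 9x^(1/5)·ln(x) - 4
The product is a 0·∞ indeterminate form at x → 0⁺.
Rewrite the product as 9·ln(x) / x^(-1/5) and apply L'Hôpital, or use the standard hierarchy x^(-1/5) ≫ |ln x| as x → 0⁺.
The indeterminate product → 0, so the limit = -4.

Final answer: -4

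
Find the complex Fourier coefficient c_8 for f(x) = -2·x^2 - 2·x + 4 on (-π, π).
Compute the real Fourier coefficients first: a_8 = -1/8, b_8 = 1/2.
Then c_8 = (a_8 − i·b_8)/2 = -1/16 - i/4.

Final answer: -1/16 - i/4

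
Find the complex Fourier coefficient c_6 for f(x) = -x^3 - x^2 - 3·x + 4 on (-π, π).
Compute the real Fourier coefficients first: a_6 = -1/9, b_6 = 17/18 + π^2/3.
Then c_6 = (a_6 − i·b_6)/2 = -1/18 - i·π^2/6 - 17·i/36.

Final answer: -1/18 - i·π^2/6 - 17·i/36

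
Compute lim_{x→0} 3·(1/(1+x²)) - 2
Direct substitution at x = 0 gives 1.

Final answer: 1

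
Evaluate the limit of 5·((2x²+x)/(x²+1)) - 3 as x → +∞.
Evaluate the dominant behaviour as x → +∞; each term tends to a finite value or vanishes.
Limit = 7.

Final answer: 7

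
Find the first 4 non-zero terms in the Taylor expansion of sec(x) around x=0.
61·x^6/720 + 5·x^4/24 + x^2/2 + 1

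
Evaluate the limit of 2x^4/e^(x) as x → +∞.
This is an ∞/∞ indeterminate form as x → +∞.
The exponential denominator e^(x) dominates the polynomial numerator (e^x ≫ x^4 as x → ∞), so the quotient → 0.
Limit = 0.

Final answer: 0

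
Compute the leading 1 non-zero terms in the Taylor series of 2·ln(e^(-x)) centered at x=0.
-2·x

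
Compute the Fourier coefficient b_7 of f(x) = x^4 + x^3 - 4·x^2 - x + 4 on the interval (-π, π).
b_7 = (1/π) ∫_{-π}^{π} f(x)·sin(7x) dx.
Evaluate the integral (use parity and integration by parts as needed): b_7 = -110/343 + 2·π^2/7.

Final answer: -110/343 + 2·π^2/7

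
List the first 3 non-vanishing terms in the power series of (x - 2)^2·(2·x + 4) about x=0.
-4·x^2 - 8·x + 16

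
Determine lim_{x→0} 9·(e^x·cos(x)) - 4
Direct substitution at x = 0 gives 5.

Final answer: 5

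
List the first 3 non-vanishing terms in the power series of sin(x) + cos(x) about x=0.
-x^2/2 + x + 1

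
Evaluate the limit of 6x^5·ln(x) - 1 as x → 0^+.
The product is a 0·∞ indeterminate form at x → 0⁺.
Rewrite the product as 6·ln(x) / x^(-5) and apply L'Hôpital, or use the standard hierarchy x^(-5) ≫ |ln x| as x → 0⁺.
The indeterminate product → 0, so the limit = -1.

Final answer: -1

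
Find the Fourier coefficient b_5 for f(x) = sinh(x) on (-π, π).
b_5 = (1/π) ∫_{-π}^{π} f(x)·sin(5x) dx.
Evaluate the integral (use parity and integration by parts as needed): b_5 = 5·sinh(π)/(13·π).

Final answer: 5·sinh(π)/(13·π)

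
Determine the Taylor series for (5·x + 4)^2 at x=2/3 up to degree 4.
484/9 + 220·(x - 2/3)/3 + 25·(x - 2/3)^2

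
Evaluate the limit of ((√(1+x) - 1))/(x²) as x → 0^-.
Both numerator and denominator → 0 as x → 0^-; this is a 0/0 indeterminate form.
Expand each to leading order near x = 0: numerator ~ x/2, denominator ~ x^2.
The limit of the ratio is -∞.

Final answer: -∞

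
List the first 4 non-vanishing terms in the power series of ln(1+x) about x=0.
-x^4/4 + x^3/3 - x^2/2 + x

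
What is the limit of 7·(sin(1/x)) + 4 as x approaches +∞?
Evaluate the dominant behaviour as x → +∞; each term tends to a finite value or vanishes.
Limit = 4.

Final answer: 4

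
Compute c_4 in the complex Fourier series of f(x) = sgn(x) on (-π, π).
Compute the real Fourier coefficients first: a_4 = 0, b_4 = 0.
Then c_4 = (a_4 − i·b_4)/2 = 0.

Final answer: 0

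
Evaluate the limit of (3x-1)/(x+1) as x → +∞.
Evaluate the dominant behaviour as x → +∞; each term tends to a finite value or vanishes.
Limit = 3.

Final answer: 3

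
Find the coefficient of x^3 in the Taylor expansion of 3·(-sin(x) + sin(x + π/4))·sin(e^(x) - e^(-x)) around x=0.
Expand to order 3: 3·(-sin(x) + sin(x + π/4))·sin(e^(x) - e^(-x)) = -3·√(2)·x^3 + x^2·(-6 + 3·√(2)) + 3·√(2)·x + O(x^4).
The coefficient of x^3 is -3·√(2).

Final answer: -3·√(2)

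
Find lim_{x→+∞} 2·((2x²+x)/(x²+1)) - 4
Evaluate the dominant behaviour as x → +∞; each term tends to a finite value or vanishes.
Limit = 0.

Final answer: 0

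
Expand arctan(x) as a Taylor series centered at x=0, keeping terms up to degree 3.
-x^3/3 + x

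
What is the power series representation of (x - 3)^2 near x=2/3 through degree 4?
49/9 - 14·(x - 2/3)/3 + (x - 2/3)^2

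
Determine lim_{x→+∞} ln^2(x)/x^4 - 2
The quotient is an ∞/∞ indeterminate form as x → +∞.
The polynomial denominator x^4 dominates the logarithmic numerator (any positive power of x ≫ ln^2(x) as x → ∞), so the quotient → 0.
Adding the constant: 0 - 2 = -2. Limit = -2.

Final answer: -2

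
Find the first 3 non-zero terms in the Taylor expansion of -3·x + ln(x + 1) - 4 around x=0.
-x^2/2 - 2·x - 4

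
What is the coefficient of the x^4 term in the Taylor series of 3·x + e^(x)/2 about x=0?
Expand to order 4: 3·x + e^(x)/2 = x^4/48 + x^3/12 + x^2/4 + 7·x/2 + 1/2 + O(x^5).
The coefficient of x^4 is 1/48.

Final answer: 1/48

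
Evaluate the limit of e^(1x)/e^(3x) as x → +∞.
This is an ∞/∞ indeterminate form as x → +∞.
Rewrite e^(1x)/e^(3x) = e^((1−3)x) = e^(-2x); the exponent coefficient is -2 < 0 so e^(-2x) → 0.
Limit = 0.

Final answer: 0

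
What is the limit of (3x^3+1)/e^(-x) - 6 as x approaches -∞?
The quotient is an ∞/∞ indeterminate form as x → -∞.
Compare growth rates of the dominant terms (exponentials ≫ polynomials ≫ logarithms), or apply L'Hôpital's rule; the quotient → 0.
Adding the constant: 0 - 6 = -6. Limit = -6.

Final answer: -6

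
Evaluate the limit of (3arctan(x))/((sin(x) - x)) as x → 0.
Both numerator and denominator → 0 as x → 0; this is a 0/0 indeterminate form.
Expand each to leading order near x = 0: numerator ~ 3·x, denominator ~ -x^3/6.
The limit of the ratio is -∞.

Final answer: -∞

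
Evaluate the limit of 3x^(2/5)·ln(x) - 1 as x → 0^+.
The product is a 0·∞ indeterminate form at x → 0⁺.
Rewrite the product as 3·ln(x) / x^(-2/5) and apply L'Hôpital, or use the standard hierarchy x^(-2/5) ≫ |ln x| as x → 0⁺.
The indeterminate product → 0, so the limit = -1.

Final answer: -1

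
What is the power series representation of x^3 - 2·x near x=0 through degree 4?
x^3 - 2·x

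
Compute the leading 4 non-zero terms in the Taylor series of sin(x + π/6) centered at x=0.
-√(3)·x^3/12 - x^2/4 + √(3)·x/2 + 1/2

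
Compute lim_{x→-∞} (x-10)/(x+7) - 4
Evaluate the dominant behaviour as x → -∞; each term tends to a finite value or vanishes.
Limit = -3.

Final answer: -3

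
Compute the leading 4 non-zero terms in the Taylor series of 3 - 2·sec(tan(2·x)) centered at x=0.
-3176·x^6/45 - 52·x^4/3 - 4·x^2 + 1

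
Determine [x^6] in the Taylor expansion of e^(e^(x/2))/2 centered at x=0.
Expand to order 6: e^(e^(x/2))/2 = 203·e·x^6/92160 + 13·e·x^5/1920 + 5·e·x^4/256 + 5·e·x^3/96 + e·x^2/8 + e·x/4 + e/2 + O(x^7).
The coefficient of x^6 is 203·e/92160.

Final answer: 203·e/92160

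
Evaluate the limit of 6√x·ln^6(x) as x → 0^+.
This is a 0·∞ indeterminate form at x → 0⁺.
Rewrite the product as 6·ln^6(x) / x^(-1/2) and apply L'Hôpital, or use the standard hierarchy x^(-1/2) ≫ |ln x|^6 as x → 0⁺.
The indeterminate product → 0, so the limit = 0.

Final answer: 0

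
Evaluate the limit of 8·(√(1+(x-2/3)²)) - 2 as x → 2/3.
Direct substitution at x = 2/3 gives 6.

Final answer: 6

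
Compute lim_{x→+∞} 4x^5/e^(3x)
This is an ∞/∞ indeterminate form as x → +∞.
The exponential denominator e^(3x) dominates the polynomial numerator (e^x ≫ x^5 as x → ∞), so the quotient → 0.
Limit = 0.

Final answer: 0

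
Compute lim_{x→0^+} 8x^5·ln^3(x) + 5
The product is a 0·∞ indeterminate form at x → 0⁺.
Rewrite the product as 8·ln^3(x) / x^(-5) and apply L'Hôpital, or use the standard hierarchy x^(-5) ≫ |ln x|^3 as x → 0⁺.
The indeterminate product → 0, so the limit = 5.

Final answer: 5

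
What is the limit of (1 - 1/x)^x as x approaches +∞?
As x → +∞: this is the defining limit (1 - 1/x)^x → e^(-1).
Limit = e^(-1).

Final answer: e^(-1)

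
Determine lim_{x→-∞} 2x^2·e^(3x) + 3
The product is a 0·∞ indeterminate form at x → -∞.
Rewrite the product as 2x^2 / e^(-3x) (an ∞/∞ form) and apply L'Hôpital, or use the standard hierarchy e^(3|x|) ≫ |x^2| as x → -∞.
The indeterminate product → 0, so the limit = 3.

Final answer: 3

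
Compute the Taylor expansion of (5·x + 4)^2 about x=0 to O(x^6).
25·x^2 + 40·x + 16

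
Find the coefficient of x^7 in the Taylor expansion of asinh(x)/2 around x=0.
Expand to order 7: asinh(x)/2 = -5·x^7/224 + 3·x^5/80 - x^3/12 + x/2 + O(x^8).
The coefficient of x^7 is -5/224.

Final answer: -5/224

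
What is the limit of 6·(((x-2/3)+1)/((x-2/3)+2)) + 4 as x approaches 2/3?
Direct substitution at x = 2/3 gives 7.

Final answer: 7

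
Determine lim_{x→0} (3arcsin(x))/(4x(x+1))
Both numerator and denominator → 0 as x → 0; this is a 0/0 indeterminate form.
Expand each to leading order near x = 0: numerator ~ 3·x, denominator ~ 4·x.
The limit of the ratio is 3/4.

Final answer: 3/4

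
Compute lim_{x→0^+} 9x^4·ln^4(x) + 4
The product is a 0·∞ indeterminate form at x → 0⁺.
Rewrite the product as 9·ln^4(x) / x^(-4) and apply L'Hôpital, or use the standard hierarchy x^(-4) ≫ |ln x|^4 as x → 0⁺.
The indeterminate product → 0, so the limit = 4.

Final answer: 4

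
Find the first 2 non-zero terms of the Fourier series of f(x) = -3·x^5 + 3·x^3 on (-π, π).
(-756 - 6·π^4 + 126·π^2)·sin(x) + (-18·π^2 + 27 + 3·π^4)·sin(2·x)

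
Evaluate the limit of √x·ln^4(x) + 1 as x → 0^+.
The product is a 0·∞ indeterminate form at x → 0⁺.
Rewrite the product as ln^4(x) / x^(-1/2) and apply L'Hôpital, or use the standard hierarchy x^(-1/2) ≫ |ln x|^4 as x → 0⁺.
The indeterminate product → 0, so the limit = 1.

Final answer: 1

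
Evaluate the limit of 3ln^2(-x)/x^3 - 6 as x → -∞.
The quotient is an ∞/∞ indeterminate form as x → -∞.
Compare growth rates of the dominant terms (exponentials ≫ polynomials ≫ logarithms), or apply L'Hôpital's rule; the quotient → 0.
Adding the constant: 0 - 6 = -6. Limit = -6.

Final answer: -6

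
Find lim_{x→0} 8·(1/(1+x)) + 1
Direct substitution at x = 0 gives 9.

Final answer: 9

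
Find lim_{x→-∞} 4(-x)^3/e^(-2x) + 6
The quotient is an ∞/∞ indeterminate form as x → -∞.
Compare growth rates of the dominant terms (exponentials ≫ polynomials ≫ logarithms), or apply L'Hôpital's rule; the quotient → 0.
Adding the constant: 0 + 6 = 6. Limit = 6.

Final answer: 6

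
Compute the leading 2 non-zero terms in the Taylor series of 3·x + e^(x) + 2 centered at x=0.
4·x + 3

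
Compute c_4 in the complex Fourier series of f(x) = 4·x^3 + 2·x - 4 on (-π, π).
Compute the real Fourier coefficients first: a_4 = 0, b_4 = -2·π^2 - 1/4.
Then c_4 = (a_4 − i·b_4)/2 = i/8 + i·π^2.

Final answer: i/8 + i·π^2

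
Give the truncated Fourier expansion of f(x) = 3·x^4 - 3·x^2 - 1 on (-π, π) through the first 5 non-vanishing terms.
(156 - 24·π^2)·cos(x) + (-12 + 6·π^2)·cos(2·x) + (28/9 - 8·π^2/3)·cos(3·x) + (-21/16 + 3·π^2/2)·cos(4·x) - π^2 - 1 + 3·π^4/5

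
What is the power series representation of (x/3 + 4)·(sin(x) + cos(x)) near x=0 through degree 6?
-x^6/360 + 17·x^5/360 + x^4/9 - 5·x^3/6 - 5·x^2/3 + 13·x/3 + 4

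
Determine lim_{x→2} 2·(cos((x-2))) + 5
Direct substitution at x = 2 gives 7.

Final answer: 7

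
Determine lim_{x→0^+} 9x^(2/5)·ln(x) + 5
The product is a 0·∞ indeterminate form at x → 0⁺.
Rewrite the product as 9·ln(x) / x^(-2/5) and apply L'Hôpital, or use the standard hierarchy x^(-2/5) ≫ |ln x| as x → 0⁺.
The indeterminate product → 0, so the limit = 5.

Final answer: 5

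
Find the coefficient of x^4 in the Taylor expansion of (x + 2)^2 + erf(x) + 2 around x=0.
Expand to order 4: (x + 2)^2 + erf(x) + 2 = -2·x^3/(3·√(π)) + x^2 + x·(2/√(π) + 4) + 6 + O(x^5).
The coefficient of x^4 is 0.

Final answer: 0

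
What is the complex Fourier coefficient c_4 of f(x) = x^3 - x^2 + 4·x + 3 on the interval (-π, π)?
Compute the real Fourier coefficients first: a_4 = -1/4, b_4 = -π^2/2 - 29/16.
Then c_4 = (a_4 − i·b_4)/2 = -1/8 + 29·i/32 + i·π^2/4.

Final answer: -1/8 + 29·i/32 + i·π^2/4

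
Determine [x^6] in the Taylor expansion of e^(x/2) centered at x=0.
Expand to order 6: e^(x/2) = x^6/46080 + x^5/3840 + x^4/384 + x^3/48 + x^2/8 + x/2 + 1 + O(x^7).
The coefficient of x^6 is 1/46080.

Final answer: 1/46080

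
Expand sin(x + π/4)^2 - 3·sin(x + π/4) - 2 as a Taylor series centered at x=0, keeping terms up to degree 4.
-√(2)·x^4/16 + x^3·(-2/3 + √(2)/4) + 3·√(2)·x^2/4 + x·(1 - 3·√(2)/2) - 3·√(2)/2 - 3/2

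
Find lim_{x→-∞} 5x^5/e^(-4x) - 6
The quotient is an ∞/∞ indeterminate form as x → -∞.
Compare growth rates of the dominant terms (exponentials ≫ polynomials ≫ logarithms), or apply L'Hôpital's rule; the quotient → 0.
Adding the constant: 0 - 6 = -6. Limit = -6.

Final answer: -6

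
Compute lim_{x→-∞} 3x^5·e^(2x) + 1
The product is a 0·∞ indeterminate form at x → -∞.
Rewrite the product as 3x^5 / e^(-2x) (an ∞/∞ form) and apply L'Hôpital, or use the standard hierarchy e^(2|x|) ≫ |x^5| as x → -∞.
The indeterminate product → 0, so the limit = 1.

Final answer: 1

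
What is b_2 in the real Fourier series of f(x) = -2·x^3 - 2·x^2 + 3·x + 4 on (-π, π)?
b_2 = (1/π) ∫_{-π}^{π} f(x)·sin(2x) dx.
Evaluate the integral (use parity and integration by parts as needed): b_2 = -6 + 2·π^2.

Final answer: -6 + 2·π^2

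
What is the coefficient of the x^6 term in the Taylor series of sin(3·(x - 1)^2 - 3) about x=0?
Expand to order 6: sin(3·(x - 1)^2 - 3) = 315·x^6/2 - 189·x^5/5 - 54·x^4 + 36·x^3 + 3·x^2 - 6·x + O(x^7).
The coefficient of x^6 is 315/2.

Final answer: 315/2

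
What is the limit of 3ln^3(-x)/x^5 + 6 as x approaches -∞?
The quotient is an ∞/∞ indeterminate form as x → -∞.
Compare growth rates of the dominant terms (exponentials ≫ polynomials ≫ logarithms), or apply L'Hôpital's rule; the quotient → 0.
Adding the constant: 0 + 6 = 6. Limit = 6.

Final answer: 6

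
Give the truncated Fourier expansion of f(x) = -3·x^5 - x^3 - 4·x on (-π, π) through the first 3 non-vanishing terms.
(-716 - 6·π^4 + 118·π^2)·sin(x) + (-14·π^2 + 25 + 3·π^4)·sin(2·x) + (-2·π^4 - 140/27 + 34·π^2/9)·sin(3·x)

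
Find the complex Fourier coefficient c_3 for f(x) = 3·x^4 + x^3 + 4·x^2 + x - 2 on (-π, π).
Compute the real Fourier coefficients first: a_3 = -8·π^2/3, b_3 = 2/9 + 2·π^2/3.
Then c_3 = (a_3 − i·b_3)/2 = -4·π^2/3 - i·π^2/3 - i/9.

Final answer: -4·π^2/3 - i·π^2/3 - i/9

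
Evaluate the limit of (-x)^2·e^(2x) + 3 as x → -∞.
The product is a 0·∞ indeterminate form at x → -∞.
Rewrite the product as (-x)^2 / e^(-2x) (an ∞/∞ form) and apply L'Hôpital, or use the standard hierarchy e^(2|x|) ≫ |(-x)^2| as x → -∞.
The indeterminate product → 0, so the limit = 3.

Final answer: 3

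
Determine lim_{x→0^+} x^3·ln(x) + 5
The product is a 0·∞ indeterminate form at x → 0⁺.
Rewrite the product as ln(x) / x^(-3) and apply L'Hôpital, or use the standard hierarchy x^(-3) ≫ |ln x| as x → 0⁺.
The indeterminate product → 0, so the limit = 5.

Final answer: 5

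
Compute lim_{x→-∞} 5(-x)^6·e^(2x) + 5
The product is a 0·∞ indeterminate form at x → -∞.
Rewrite the product as 5(-x)^6 / e^(-2x) (an ∞/∞ form) and apply L'Hôpital, or use the standard hierarchy e^(2|x|) ≫ |(-x)^6| as x → -∞.
The indeterminate product → 0, so the limit = 5.

Final answer: 5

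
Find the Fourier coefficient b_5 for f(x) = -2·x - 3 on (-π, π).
b_5 = (1/π) ∫_{-π}^{π} f(x)·sin(5x) dx.
Evaluate the integral (use parity and integration by parts as needed): b_5 = -4/5.

Final answer: -4/5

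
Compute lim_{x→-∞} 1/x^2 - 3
Evaluate the dominant behaviour as x → -∞; each term tends to a finite value or vanishes.
Limit = -3.

Final answer: -3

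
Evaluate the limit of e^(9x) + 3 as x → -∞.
Evaluate the dominant behaviour as x → -∞; each term tends to a finite value or vanishes.
Limit = 3.

Final answer: 3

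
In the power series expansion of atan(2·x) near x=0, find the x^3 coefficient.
Expand to order 3: atan(2·x) = -8·x^3/3 + 2·x + O(x^4).
The coefficient of x^3 is -8/3.

Final answer: -8/3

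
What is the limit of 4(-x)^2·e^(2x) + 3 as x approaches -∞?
The product is a 0·∞ indeterminate form at x → -∞.
Rewrite the product as 4(-x)^2 / e^(-2x) (an ∞/∞ form) and apply L'Hôpital, or use the standard hierarchy e^(2|x|) ≫ |(-x)^2| as x → -∞.
The indeterminate product → 0, so the limit = 3.

Final answer: 3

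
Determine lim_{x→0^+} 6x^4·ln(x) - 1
The product is a 0·∞ indeterminate form at x → 0⁺.
Rewrite the product as 6·ln(x) / x^(-4) and apply L'Hôpital, or use the standard hierarchy x^(-4) ≫ |ln x| as x → 0⁺.
The indeterminate product → 0, so the limit = -1.

Final answer: -1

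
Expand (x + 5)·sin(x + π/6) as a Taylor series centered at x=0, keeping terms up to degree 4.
x^4·(5/48 - √(3)/12) + x^3·(-5·√(3)/12 - 1/4) + x^2·(-5/4 + √(3)/2) + x·(1/2 + 5·√(3)/2) + 5/2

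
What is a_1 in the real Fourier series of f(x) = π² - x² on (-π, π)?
a_1 = (1/π) ∫_{-π}^{π} f(x)·cos(1x) dx.
Evaluate the integral (use parity and integration by parts as needed): a_1 = 4.

Final answer: 4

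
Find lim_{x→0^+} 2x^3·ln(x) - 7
The product is a 0·∞ indeterminate form at x → 0⁺.
Rewrite the product as 2·ln(x) / x^(-3) and apply L'Hôpital, or use the standard hierarchy x^(-3) ≫ |ln x| as x → 0⁺.
The indeterminate product → 0, so the limit = -7.

Final answer: -7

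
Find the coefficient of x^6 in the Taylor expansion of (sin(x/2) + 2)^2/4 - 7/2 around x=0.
Expand to order 6: (sin(x/2) + 2)^2/4 - 7/2 = x^6/5760 + x^5/3840 - x^4/192 - x^3/48 + x^2/16 + x/2 - 5/2 + O(x^7).
The coefficient of x^6 is 1/5760.

Final answer: 1/5760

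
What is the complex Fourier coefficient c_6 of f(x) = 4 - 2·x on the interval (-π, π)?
Compute the real Fourier coefficients first: a_6 = 0, b_6 = 2/3.
Then c_6 = (a_6 − i·b_6)/2 = -i/3.

Final answer: -i/3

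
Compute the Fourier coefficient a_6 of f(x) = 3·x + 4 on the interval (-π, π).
a_6 = (1/π) ∫_{-π}^{π} f(x)·cos(6x) dx.
Evaluate the integral (use parity and integration by parts as needed): a_6 = 0.

Final answer: 0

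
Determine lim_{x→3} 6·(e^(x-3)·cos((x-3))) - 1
Direct substitution at x = 3 gives 5.

Final answer: 5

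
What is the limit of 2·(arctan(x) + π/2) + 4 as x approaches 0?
Direct substitution at x = 0 gives π + 4.

Final answer: π + 4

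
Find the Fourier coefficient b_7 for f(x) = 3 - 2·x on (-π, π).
b_7 = (1/π) ∫_{-π}^{π} f(x)·sin(7x) dx.
Evaluate the integral (use parity and integration by parts as needed): b_7 = -4/7.

Final answer: -4/7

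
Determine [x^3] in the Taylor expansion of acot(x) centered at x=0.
Expand to order 3: acot(x) = x^3/3 - x + π/2 + O(x^4).
The coefficient of x^3 is 1/3.

Final answer: 1/3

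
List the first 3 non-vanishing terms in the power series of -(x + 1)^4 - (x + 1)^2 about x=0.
-7·x^2 - 6·x - 2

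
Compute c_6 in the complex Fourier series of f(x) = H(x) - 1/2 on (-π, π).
Compute the real Fourier coefficients first: a_6 = 0, b_6 = 0.
Then c_6 = (a_6 − i·b_6)/2 = 0.

Final answer: 0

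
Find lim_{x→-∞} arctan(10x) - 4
Evaluate the dominant behaviour as x → -∞; each term tends to a finite value or vanishes.
Limit = -4 - π/2.

Final answer: -4 - π/2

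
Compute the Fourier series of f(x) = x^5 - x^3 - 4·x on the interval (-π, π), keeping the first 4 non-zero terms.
(-42·π^2 + 2·π^4 + 244)·sin(x) + (-π^4 - 5 + 6·π^2)·sin(2·x) + (-58·π^2/27 - 100/81 + 2·π^4/3)·sin(3·x) + (-π^4/2 + 101/64 + 9·π^2/8)·sin(4·x)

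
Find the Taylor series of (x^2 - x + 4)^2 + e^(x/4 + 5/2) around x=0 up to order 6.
x^6·e^(5/2)/2949120 + x^5·e^(5/2)/122880 + x^4·(e^(5/2)/6144 + 1) + x^3·(-2 + e^(5/2)/384) + x^2·(e^(5/2)/32 + 9) + x·(-8 + e^(5/2)/4) + e^(5/2) + 16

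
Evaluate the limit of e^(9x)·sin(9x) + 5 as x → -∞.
Evaluate the dominant behaviour as x → -∞; each term tends to a finite value or vanishes.
Limit = 5.

Final answer: 5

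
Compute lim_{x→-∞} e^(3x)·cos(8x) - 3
Evaluate the dominant behaviour as x → -∞; each term tends to a finite value or vanishes.
Limit = -3.

Final answer: -3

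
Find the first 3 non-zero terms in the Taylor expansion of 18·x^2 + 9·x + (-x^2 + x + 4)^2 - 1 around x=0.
11·x^2 + 17·x + 15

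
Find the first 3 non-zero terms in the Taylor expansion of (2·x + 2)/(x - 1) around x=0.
-4·x^2 - 4·x - 2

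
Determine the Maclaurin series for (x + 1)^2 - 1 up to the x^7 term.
x^2 + 2·x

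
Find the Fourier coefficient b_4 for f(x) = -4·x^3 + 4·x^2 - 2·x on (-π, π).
b_4 = (1/π) ∫_{-π}^{π} f(x)·sin(4x) dx.
Evaluate the integral (use parity and integration by parts as needed): b_4 = 1/4 + 2·π^2.

Final answer: 1/4 + 2·π^2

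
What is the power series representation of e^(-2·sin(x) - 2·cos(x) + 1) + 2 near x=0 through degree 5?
-29·x^5·e^(-1)/20 + 29·x^4·e^(-1)/12 - 3·x^3·e^(-1) + 3·x^2·e^(-1) - 2·x·e^(-1) + e^(-1) + 2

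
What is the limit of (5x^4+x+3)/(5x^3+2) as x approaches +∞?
This is an ∞/∞ indeterminate form as x → +∞.
Divide numerator and denominator by x^4 and let the lower-order terms vanish; the numerator's degree 4 exceeds the denominator's degree 3, so the quotient diverges.
Limit = ∞.

Final answer: ∞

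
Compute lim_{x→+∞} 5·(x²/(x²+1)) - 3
Evaluate the dominant behaviour as x → +∞; each term tends to a finite value or vanishes.
Limit = 2.

Final answer: 2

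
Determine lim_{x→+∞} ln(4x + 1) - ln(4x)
This is an ∞ − ∞ indeterminate form.
Combine the logarithms: ln(4x+1) − ln(4x) = ln((4x+1)/(4x)) = ln(1 + 1/(4x)) → ln(1) = 0.
Limit = 0.

Final answer: 0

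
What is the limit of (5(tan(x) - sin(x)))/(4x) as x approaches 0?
Both numerator and denominator → 0 as x → 0; this is a 0/0 indeterminate form.
Expand each to leading order near x = 0: numerator ~ 5·x^3/2, denominator ~ 4·x.
The limit of the ratio is 0.

Final answer: 0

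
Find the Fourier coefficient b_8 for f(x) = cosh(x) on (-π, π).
b_8 = (1/π) ∫_{-π}^{π} f(x)·sin(8x) dx.
Evaluate the integral (use parity and integration by parts as needed): b_8 = 0.

Final answer: 0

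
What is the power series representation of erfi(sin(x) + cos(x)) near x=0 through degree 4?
-17·e·x^4/(12·√(π)) - e·x^3/(3·√(π)) + e·x^2/√(π) + 2·e·x/√(π) + erfi(1)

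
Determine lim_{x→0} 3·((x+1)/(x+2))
Direct substitution at x = 0 gives 3/2.

Final answer: 3/2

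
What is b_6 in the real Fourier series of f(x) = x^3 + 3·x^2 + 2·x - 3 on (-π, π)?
b_6 = (1/π) ∫_{-π}^{π} f(x)·sin(6x) dx.
Evaluate the integral (use parity and integration by parts as needed): b_6 = -π^2/3 - 11/18.

Final answer: -π^2/3 - 11/18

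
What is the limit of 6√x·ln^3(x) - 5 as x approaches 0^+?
The product is a 0·∞ indeterminate form at x → 0⁺.
Rewrite the product as 6·ln^3(x) / x^(-1/2) and apply L'Hôpital, or use the standard hierarchy x^(-1/2) ≫ |ln x|^3 as x → 0⁺.
The indeterminate product → 0, so the limit = -5.

Final answer: -5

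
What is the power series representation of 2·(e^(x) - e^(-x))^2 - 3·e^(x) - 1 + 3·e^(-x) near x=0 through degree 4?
8·x^4/3 - x^3 + 8·x^2 - 6·x - 1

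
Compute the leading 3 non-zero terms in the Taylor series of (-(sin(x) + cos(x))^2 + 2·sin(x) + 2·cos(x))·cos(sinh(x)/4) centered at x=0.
x^3 - 33·x^2/32 + 1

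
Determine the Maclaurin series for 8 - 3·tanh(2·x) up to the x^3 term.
8·x^3 - 6·x + 8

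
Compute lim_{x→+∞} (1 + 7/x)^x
As x → +∞: this is the defining limit (1 + 7/x)^x → e^7.
Limit = e^(7).

Final answer: e^(7)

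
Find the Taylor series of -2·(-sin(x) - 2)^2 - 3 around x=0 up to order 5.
-x^5/15 + 2·x^4/3 + 4·x^3/3 - 2·x^2 - 8·x - 11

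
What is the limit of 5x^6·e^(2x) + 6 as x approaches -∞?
The product is a 0·∞ indeterminate form at x → -∞.
Rewrite the product as 5x^6 / e^(-2x) (an ∞/∞ form) and apply L'Hôpital, or use the standard hierarchy e^(2|x|) ≫ |x^6| as x → -∞.
The indeterminate product → 0, so the limit = 6.

Final answer: 6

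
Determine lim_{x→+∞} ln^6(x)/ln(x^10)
This is an ∞/∞ indeterminate form as x → +∞.
Write ln(x^10) = 10·ln(x), reducing the quotient to ln^5(x)/10 → ∞.
Limit = ∞.

Final answer: ∞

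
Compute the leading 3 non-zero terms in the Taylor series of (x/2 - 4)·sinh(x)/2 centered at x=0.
-x^3/3 + x^2/4 - 2·x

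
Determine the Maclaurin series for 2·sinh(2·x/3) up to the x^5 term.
8·x^5/3645 + 8·x^3/81 + 4·x/3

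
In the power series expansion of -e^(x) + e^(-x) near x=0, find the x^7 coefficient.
Expand to order 7: -e^(x) + e^(-x) = -x^7/2520 - x^5/60 - x^3/3 - 2·x + O(x^8).
The coefficient of x^7 is -1/2520.

Final answer: -1/2520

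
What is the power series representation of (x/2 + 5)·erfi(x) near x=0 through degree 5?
x^5/√(π) + x^4/(3·√(π)) + 10·x^3/(3·√(π)) + x^2/√(π) + 10·x/√(π)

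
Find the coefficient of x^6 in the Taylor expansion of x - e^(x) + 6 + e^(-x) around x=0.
Expand to order 6: x - e^(x) + 6 + e^(-x) = -x^5/60 - x^3/3 - x + 6 + O(x^7).
The coefficient of x^6 is 0.

Final answer: 0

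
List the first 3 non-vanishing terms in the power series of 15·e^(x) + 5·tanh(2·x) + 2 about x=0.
15·x^2/2 + 25·x + 17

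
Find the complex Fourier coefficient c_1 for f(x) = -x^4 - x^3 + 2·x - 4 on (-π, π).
Compute the real Fourier coefficients first: a_1 = -48 + 8·π^2, b_1 = 16 - 2·π^2.
Then c_1 = (a_1 − i·b_1)/2 = -24 + 4·π^2 - 8·i + i·π^2.

Final answer: -24 + 4·π^2 - 8·i + i·π^2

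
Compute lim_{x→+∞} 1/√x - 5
Evaluate the dominant behaviour as x → +∞; each term tends to a finite value or vanishes.
Limit = -5.

Final answer: -5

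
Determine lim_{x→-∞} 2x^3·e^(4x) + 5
The product is a 0·∞ indeterminate form at x → -∞.
Rewrite the product as 2x^3 / e^(-4x) (an ∞/∞ form) and apply L'Hôpital, or use the standard hierarchy e^(4|x|) ≫ |x^3| as x → -∞.
The indeterminate product → 0, so the limit = 5.

Final answer: 5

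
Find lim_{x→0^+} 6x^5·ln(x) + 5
The product is a 0·∞ indeterminate form at x → 0⁺.
Rewrite the product as 6·ln(x) / x^(-5) and apply L'Hôpital, or use the standard hierarchy x^(-5) ≫ |ln x| as x → 0⁺.
The indeterminate product → 0, so the limit = 5.

Final answer: 5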